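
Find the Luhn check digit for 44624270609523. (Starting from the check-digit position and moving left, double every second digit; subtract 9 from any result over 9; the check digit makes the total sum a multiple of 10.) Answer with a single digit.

9

Partial digits right→left: 3 2 5 9 0 6 0 7 2 4 2 6 4 4
Double every second digit counting from the check-digit position (so the 1st, 3rd, 5th, ... of the partial from the right).
  doubled (with −9 where >9): 6 1 0 0 4 4 8 → sum 23
  kept as-is: 2 9 6 7 4 6 4 → sum 38
Total = 23 + 38 = 61.
Check digit = (10 − (61 mod 10)) mod 10 = 9.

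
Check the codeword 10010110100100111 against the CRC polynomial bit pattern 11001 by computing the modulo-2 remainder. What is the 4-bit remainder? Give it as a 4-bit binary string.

0001

Modulo-2 division of 10010110100100111 by 11001:
  pos 0: 10010 XOR 11001 = 01011
  pos 1: 10111 XOR 11001 = 01110
  pos 2: 11101 XOR 11001 = 00100
  pos 4: 10001 XOR 11001 = 01000
  pos 5: 10000 XOR 11001 = 01001
  pos 6: 10010 XOR 11001 = 01011
  pos 7: 10111 XOR 11001 = 01110
  pos 8: 11100 XOR 11001 = 00101
  pos 10: 10101 XOR 11001 = 01100
  pos 11: 11001 XOR 11001 = 00000
Remainder = 0001 (nonzero — an error is detected).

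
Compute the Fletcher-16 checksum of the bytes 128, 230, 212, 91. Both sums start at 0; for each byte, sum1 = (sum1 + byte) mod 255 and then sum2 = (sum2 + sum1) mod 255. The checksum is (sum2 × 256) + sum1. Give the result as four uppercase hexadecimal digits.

Running sums (mod 255):
  after byte 0 (128): sum1=128, sum2=128
  after byte 1 (230): sum1=103, sum2=231
  after byte 2 (212): sum1=60, sum2=36
  after byte 3 (91): sum1=151, sum2=187
Checksum = sum2·256 + sum1 = 187·256 + 151 = 48023 = 0xBB97.

BB97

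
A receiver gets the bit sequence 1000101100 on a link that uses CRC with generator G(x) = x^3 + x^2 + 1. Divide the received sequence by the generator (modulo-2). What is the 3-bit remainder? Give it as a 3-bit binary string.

110

Modulo-2 division of 1000101100 by 1101:
  pos 0: 1000 XOR 1101 = 0101
  pos 1: 1011 XOR 1101 = 0110
  pos 2: 1100 XOR 1101 = 0001
  pos 5: 1110 XOR 1101 = 0011
Remainder = 110 (nonzero — an error is detected).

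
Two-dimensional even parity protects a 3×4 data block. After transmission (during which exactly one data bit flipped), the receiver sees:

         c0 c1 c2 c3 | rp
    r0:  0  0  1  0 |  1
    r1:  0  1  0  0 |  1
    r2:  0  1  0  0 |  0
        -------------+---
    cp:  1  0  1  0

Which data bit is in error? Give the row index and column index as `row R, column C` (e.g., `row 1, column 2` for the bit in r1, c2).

row 2, column 0

Recompute each row's even parity and compare to rp:
  r0: data parity 1, sent rp 1 → ok
  r1: data parity 1, sent rp 1 → ok
  r2: data parity 1, sent rp 0 → mismatch
Recompute each column's even parity and compare to cp:
  c0: data parity 0, sent cp 1 → mismatch
  c1: data parity 0, sent cp 0 → ok
  c2: data parity 1, sent cp 1 → ok
  c3: data parity 0, sent cp 0 → ok
Exactly one row (r2) and one column (c0) fail → the flipped bit is at their intersection.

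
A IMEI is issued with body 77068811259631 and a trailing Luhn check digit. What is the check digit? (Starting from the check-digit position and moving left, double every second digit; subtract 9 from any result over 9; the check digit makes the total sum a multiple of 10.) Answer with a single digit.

7

Partial digits right→left: 1 3 6 9 5 2 1 1 8 8 6 0 7 7
Double every second digit counting from the check-digit position (so the 1st, 3rd, 5th, ... of the partial from the right).
  doubled (with −9 where >9): 2 3 1 2 7 3 5 → sum 23
  kept as-is: 3 9 2 1 8 0 7 → sum 30
Total = 23 + 30 = 53.
Check digit = (10 − (53 mod 10)) mod 10 = 7.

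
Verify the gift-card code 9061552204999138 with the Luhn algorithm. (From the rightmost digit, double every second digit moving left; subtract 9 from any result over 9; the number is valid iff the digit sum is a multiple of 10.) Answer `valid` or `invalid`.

invalid

From the right, keep odd positions and double even positions (subtract 9 from any doubled value over 9):
  doubled (positions 2,4,...): 6 9 9 0 4 1 3 9 → sum 41
  kept (positions 1,3,...): 8 1 9 4 2 5 1 0 → sum 30
Total = 71.
71 mod 10 = 1, so the number is invalid.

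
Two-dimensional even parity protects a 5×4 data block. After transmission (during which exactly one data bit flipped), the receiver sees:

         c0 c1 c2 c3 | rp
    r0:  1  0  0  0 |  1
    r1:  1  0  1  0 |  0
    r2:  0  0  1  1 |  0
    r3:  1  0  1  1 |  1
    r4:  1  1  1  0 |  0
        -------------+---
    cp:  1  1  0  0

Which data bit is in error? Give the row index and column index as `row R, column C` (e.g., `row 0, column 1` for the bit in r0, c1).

row 4, column 0

Recompute each row's even parity and compare to rp:
  r0: data parity 1, sent rp 1 → ok
  r1: data parity 0, sent rp 0 → ok
  r2: data parity 0, sent rp 0 → ok
  r3: data parity 1, sent rp 1 → ok
  r4: data parity 1, sent rp 0 → mismatch
Recompute each column's even parity and compare to cp:
  c0: data parity 0, sent cp 1 → mismatch
  c1: data parity 1, sent cp 1 → ok
  c2: data parity 0, sent cp 0 → ok
  c3: data parity 0, sent cp 0 → ok
Exactly one row (r4) and one column (c0) fail → the flipped bit is at their intersection.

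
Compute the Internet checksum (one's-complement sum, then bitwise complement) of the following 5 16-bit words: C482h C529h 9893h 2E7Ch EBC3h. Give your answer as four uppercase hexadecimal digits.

C37F

One's-complement addition (fold any carry out of bit 15 back into bit 0):
  0xC482 + 0xC529 = 0x189AB → wrap carry → 0x89AC
  0x89AC + 0x9893 = 0x1223F → wrap carry → 0x2240
  0x2240 + 0x2E7C = 0x050BC
  0x50BC + 0xEBC3 = 0x13C7F → wrap carry → 0x3C80
One's-complement sum = 0x3C80.
Checksum = ~0x3C80 & 0xFFFF = 0xC37F.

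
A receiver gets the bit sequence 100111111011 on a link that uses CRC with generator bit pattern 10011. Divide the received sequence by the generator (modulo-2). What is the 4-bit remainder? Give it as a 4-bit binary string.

0010

Modulo-2 division of 100111111011 by 10011:
  pos 0: 10011 XOR 10011 = 00000
  pos 5: 11110 XOR 10011 = 01101
  pos 6: 11011 XOR 10011 = 01000
  pos 7: 10001 XOR 10011 = 00010
Remainder = 0010 (nonzero — an error is detected).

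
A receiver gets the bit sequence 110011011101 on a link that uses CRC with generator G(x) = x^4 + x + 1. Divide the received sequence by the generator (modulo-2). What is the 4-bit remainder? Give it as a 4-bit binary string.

Modulo-2 division of 110011011101 by 10011:
  pos 0: 11001 XOR 10011 = 01010
  pos 1: 10101 XOR 10011 = 00110
  pos 3: 11001 XOR 10011 = 01010
  pos 4: 10101 XOR 10011 = 00110
  pos 6: 11010 XOR 10011 = 01001
  pos 7: 10011 XOR 10011 = 00000
Remainder = 0000 (zero — the frame passes the CRC check).

0000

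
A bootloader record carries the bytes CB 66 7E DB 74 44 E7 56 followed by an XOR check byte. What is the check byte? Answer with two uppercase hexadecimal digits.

XOR the bytes together:
  start with 0xCB
  0xCB ⊕ 0x66 = 0xAD
  0xAD ⊕ 0x7E = 0xD3
  0xD3 ⊕ 0xDB = 0x08
  0x08 ⊕ 0x74 = 0x7C
  0x7C ⊕ 0x44 = 0x38
  0x38 ⊕ 0xE7 = 0xDF
  0xDF ⊕ 0x56 = 0x89

89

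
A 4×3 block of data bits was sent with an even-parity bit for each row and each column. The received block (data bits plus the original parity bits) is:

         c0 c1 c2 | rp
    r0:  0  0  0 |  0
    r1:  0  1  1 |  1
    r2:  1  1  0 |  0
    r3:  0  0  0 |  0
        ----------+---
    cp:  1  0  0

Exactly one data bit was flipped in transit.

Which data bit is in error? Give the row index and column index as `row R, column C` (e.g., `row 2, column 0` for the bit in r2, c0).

row 1, column 2

Recompute each row's even parity and compare to rp:
  r0: data parity 0, sent rp 0 → ok
  r1: data parity 0, sent rp 1 → mismatch
  r2: data parity 0, sent rp 0 → ok
  r3: data parity 0, sent rp 0 → ok
Recompute each column's even parity and compare to cp:
  c0: data parity 1, sent cp 1 → ok
  c1: data parity 0, sent cp 0 → ok
  c2: data parity 1, sent cp 0 → mismatch
Exactly one row (r1) and one column (c2) fail → the flipped bit is at their intersection.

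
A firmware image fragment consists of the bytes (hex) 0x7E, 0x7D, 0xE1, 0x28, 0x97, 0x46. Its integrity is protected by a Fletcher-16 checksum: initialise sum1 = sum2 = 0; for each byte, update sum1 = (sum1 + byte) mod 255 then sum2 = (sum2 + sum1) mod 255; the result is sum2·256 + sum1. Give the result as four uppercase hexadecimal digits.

DFE3

Running sums (mod 255):
  after byte 0 (0x7E): sum1=126, sum2=126
  after byte 1 (0x7D): sum1=251, sum2=122
  after byte 2 (0xE1): sum1=221, sum2=88
  after byte 3 (0x28): sum1=6, sum2=94
  after byte 4 (0x97): sum1=157, sum2=251
  after byte 5 (0x46): sum1=227, sum2=223
Checksum = sum2·256 + sum1 = 223·256 + 227 = 57315 = 0xDFE3.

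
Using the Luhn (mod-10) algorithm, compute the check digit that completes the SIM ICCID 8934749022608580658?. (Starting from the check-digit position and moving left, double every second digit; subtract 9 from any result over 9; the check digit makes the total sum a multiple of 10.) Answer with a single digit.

3

Partial digits right→left: 8 5 6 0 8 5 8 0 6 2 2 0 9 4 7 4 3 9 8
Double every second digit counting from the check-digit position (so the 1st, 3rd, 5th, ... of the partial from the right).
  doubled (with −9 where >9): 7 3 7 7 3 4 9 5 6 7 → sum 58
  kept as-is: 5 0 5 0 2 0 4 4 9 → sum 29
Total = 58 + 29 = 87.
Check digit = (10 − (87 mod 10)) mod 10 = 3.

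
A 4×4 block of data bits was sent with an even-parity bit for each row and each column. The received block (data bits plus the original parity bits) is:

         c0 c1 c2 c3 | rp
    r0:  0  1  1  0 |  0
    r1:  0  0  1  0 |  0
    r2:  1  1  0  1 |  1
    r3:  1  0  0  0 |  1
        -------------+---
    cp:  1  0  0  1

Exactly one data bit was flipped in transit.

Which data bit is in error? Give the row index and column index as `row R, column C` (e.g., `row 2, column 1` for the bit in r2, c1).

row 1, column 0

Recompute each row's even parity and compare to rp:
  r0: data parity 0, sent rp 0 → ok
  r1: data parity 1, sent rp 0 → mismatch
  r2: data parity 1, sent rp 1 → ok
  r3: data parity 1, sent rp 1 → ok
Recompute each column's even parity and compare to cp:
  c0: data parity 0, sent cp 1 → mismatch
  c1: data parity 0, sent cp 0 → ok
  c2: data parity 0, sent cp 0 → ok
  c3: data parity 1, sent cp 1 → ok
Exactly one row (r1) and one column (c0) fail → the flipped bit is at their intersection.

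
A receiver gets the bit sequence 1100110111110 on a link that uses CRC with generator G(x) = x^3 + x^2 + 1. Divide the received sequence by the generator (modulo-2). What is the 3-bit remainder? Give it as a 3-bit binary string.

000

Modulo-2 division of 1100110111110 by 1101:
  pos 0: 1100 XOR 1101 = 0001
  pos 3: 1110 XOR 1101 = 0011
  pos 5: 1111 XOR 1101 = 0010
  pos 7: 1011 XOR 1101 = 0110
  pos 8: 1101 XOR 1101 = 0000
Remainder = 000 (zero — the frame passes the CRC check).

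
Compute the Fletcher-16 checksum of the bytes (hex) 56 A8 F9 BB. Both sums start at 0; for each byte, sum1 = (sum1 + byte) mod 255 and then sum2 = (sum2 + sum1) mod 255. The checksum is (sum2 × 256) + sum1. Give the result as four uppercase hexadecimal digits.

03B4

Running sums (mod 255):
  after byte 0 (56): sum1=86, sum2=86
  after byte 1 (A8): sum1=254, sum2=85
  after byte 2 (F9): sum1=248, sum2=78
  after byte 3 (BB): sum1=180, sum2=3
Checksum = sum2·256 + sum1 = 3·256 + 180 = 948 = 0x03B4.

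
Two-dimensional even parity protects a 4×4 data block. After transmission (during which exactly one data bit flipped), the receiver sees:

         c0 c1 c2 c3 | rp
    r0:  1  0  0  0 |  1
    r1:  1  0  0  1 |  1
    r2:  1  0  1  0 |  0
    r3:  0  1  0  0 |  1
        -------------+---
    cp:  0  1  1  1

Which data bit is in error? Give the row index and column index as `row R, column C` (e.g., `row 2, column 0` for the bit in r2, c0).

row 1, column 0

Recompute each row's even parity and compare to rp:
  r0: data parity 1, sent rp 1 → ok
  r1: data parity 0, sent rp 1 → mismatch
  r2: data parity 0, sent rp 0 → ok
  r3: data parity 1, sent rp 1 → ok
Recompute each column's even parity and compare to cp:
  c0: data parity 1, sent cp 0 → mismatch
  c1: data parity 1, sent cp 1 → ok
  c2: data parity 1, sent cp 1 → ok
  c3: data parity 1, sent cp 1 → ok
Exactly one row (r1) and one column (c0) fail → the flipped bit is at their intersection.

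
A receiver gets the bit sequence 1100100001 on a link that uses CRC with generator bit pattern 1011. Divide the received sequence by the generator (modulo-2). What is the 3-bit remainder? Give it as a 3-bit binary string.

Modulo-2 division of 1100100001 by 1011:
  pos 0: 1100 XOR 1011 = 0111
  pos 1: 1111 XOR 1011 = 0100
  pos 2: 1000 XOR 1011 = 0011
  pos 4: 1100 XOR 1011 = 0111
  pos 5: 1110 XOR 1011 = 0101
  pos 6: 1011 XOR 1011 = 0000
Remainder = 000 (zero — the frame passes the CRC check).

000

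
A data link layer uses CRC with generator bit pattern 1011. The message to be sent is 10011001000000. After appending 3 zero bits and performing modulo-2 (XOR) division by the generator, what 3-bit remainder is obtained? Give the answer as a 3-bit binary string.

Append 3 zeros: 10011001000000000. Divide by 1011 (XOR where the leading bit is 1):
  pos 0: 1001 XOR 1011 = 0010
  pos 2: 1010 XOR 1011 = 0001
  pos 5: 1010 XOR 1011 = 0001
  pos 8: 1000 XOR 1011 = 0011
  pos 10: 1100 XOR 1011 = 0111
  pos 11: 1110 XOR 1011 = 0101
  pos 12: 1010 XOR 1011 = 0001
Remainder (last 3 bits) = 010. This is the CRC / FCS.

010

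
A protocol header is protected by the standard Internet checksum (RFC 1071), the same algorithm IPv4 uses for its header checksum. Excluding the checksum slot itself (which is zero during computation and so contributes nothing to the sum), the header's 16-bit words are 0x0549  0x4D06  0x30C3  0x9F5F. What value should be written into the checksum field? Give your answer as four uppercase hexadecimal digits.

DD8D

One's-complement addition (fold any carry out of bit 15 back into bit 0):
  0x0549 + 0x4D06 = 0x0524F
  0x524F + 0x30C3 = 0x08312
  0x8312 + 0x9F5F = 0x12271 → wrap carry → 0x2272
One's-complement sum = 0x2272.
Checksum = ~0x2272 & 0xFFFF = 0xDD8D.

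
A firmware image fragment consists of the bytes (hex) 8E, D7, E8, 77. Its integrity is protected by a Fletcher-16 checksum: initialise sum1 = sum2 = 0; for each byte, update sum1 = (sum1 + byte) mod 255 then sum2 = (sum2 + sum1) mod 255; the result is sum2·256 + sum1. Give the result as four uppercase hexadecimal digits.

Running sums (mod 255):
  after byte 0 (8E): sum1=142, sum2=142
  after byte 1 (D7): sum1=102, sum2=244
  after byte 2 (E8): sum1=79, sum2=68
  after byte 3 (77): sum1=198, sum2=11
Checksum = sum2·256 + sum1 = 11·256 + 198 = 3014 = 0x0BC6.

0BC6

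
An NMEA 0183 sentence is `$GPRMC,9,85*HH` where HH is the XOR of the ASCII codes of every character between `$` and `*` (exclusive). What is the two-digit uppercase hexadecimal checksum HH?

XOR the ASCII codes of the payload characters:
  'G' = 0x47 → acc = 0x47
  'P' = 0x50 → acc = 0x17
  'R' = 0x52 → acc = 0x45
  'M' = 0x4D → acc = 0x08
  'C' = 0x43 → acc = 0x4B
  ',' = 0x2C → acc = 0x67
  '9' = 0x39 → acc = 0x5E
  ',' = 0x2C → acc = 0x72
  '8' = 0x38 → acc = 0x4A
  '5' = 0x35 → acc = 0x7F
Checksum = 0x7F.

7F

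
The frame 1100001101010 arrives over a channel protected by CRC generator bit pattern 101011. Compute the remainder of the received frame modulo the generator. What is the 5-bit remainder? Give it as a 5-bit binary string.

Modulo-2 division of 1100001101010 by 101011:
  pos 0: 110000 XOR 101011 = 011011
  pos 1: 110111 XOR 101011 = 011100
  pos 2: 111001 XOR 101011 = 010010
  pos 3: 100100 XOR 101011 = 001111
  pos 5: 111110 XOR 101011 = 010101
  pos 6: 101011 XOR 101011 = 000000
Remainder = 00000 (zero — the frame passes the CRC check).

00000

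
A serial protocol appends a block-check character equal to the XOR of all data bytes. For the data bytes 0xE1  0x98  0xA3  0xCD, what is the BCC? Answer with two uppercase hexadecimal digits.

17

XOR the bytes together:
  start with 0xE1
  0xE1 ⊕ 0x98 = 0x79
  0x79 ⊕ 0xA3 = 0xDA
  0xDA ⊕ 0xCD = 0x17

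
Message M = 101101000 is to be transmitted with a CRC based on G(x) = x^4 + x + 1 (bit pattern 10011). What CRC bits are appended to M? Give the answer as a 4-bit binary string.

Append 4 zeros: 1011010000000. Divide by 10011 (XOR where the leading bit is 1):
  pos 0: 10110 XOR 10011 = 00101
  pos 2: 10110 XOR 10011 = 00101
  pos 4: 10100 XOR 10011 = 00111
  pos 6: 11100 XOR 10011 = 01111
  pos 7: 11110 XOR 10011 = 01101
  pos 8: 11010 XOR 10011 = 01001
Remainder (last 4 bits) = 1001. This is the CRC / FCS.

1001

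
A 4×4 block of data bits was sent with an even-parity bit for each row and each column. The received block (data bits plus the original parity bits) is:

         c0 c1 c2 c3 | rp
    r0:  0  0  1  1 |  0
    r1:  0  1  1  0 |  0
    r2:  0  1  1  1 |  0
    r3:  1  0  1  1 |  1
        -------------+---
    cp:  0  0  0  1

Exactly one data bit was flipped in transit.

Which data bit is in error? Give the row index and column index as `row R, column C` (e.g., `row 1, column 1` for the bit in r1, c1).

row 2, column 0

Recompute each row's even parity and compare to rp:
  r0: data parity 0, sent rp 0 → ok
  r1: data parity 0, sent rp 0 → ok
  r2: data parity 1, sent rp 0 → mismatch
  r3: data parity 1, sent rp 1 → ok
Recompute each column's even parity and compare to cp:
  c0: data parity 1, sent cp 0 → mismatch
  c1: data parity 0, sent cp 0 → ok
  c2: data parity 0, sent cp 0 → ok
  c3: data parity 1, sent cp 1 → ok
Exactly one row (r2) and one column (c0) fail → the flipped bit is at their intersection.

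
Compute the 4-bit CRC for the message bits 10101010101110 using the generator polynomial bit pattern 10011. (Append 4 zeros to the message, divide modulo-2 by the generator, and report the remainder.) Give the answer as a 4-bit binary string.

1101

Append 4 zeros: 101010101011100000. Divide by 10011 (XOR where the leading bit is 1):
  pos 0: 10101 XOR 10011 = 00110
  pos 2: 11001 XOR 10011 = 01010
  pos 3: 10100 XOR 10011 = 00111
  pos 5: 11110 XOR 10011 = 01101
  pos 6: 11011 XOR 10011 = 01000
  pos 7: 10001 XOR 10011 = 00010
  pos 10: 10100 XOR 10011 = 00111
  pos 12: 11100 XOR 10011 = 01111
  pos 13: 11110 XOR 10011 = 01101
Remainder (last 4 bits) = 1101. This is the CRC / FCS.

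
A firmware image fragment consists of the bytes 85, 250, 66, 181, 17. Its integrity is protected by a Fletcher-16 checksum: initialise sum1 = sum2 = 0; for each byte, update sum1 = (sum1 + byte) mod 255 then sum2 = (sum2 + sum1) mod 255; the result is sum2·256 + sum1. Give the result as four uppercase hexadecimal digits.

Running sums (mod 255):
  after byte 0 (85): sum1=85, sum2=85
  after byte 1 (250): sum1=80, sum2=165
  after byte 2 (66): sum1=146, sum2=56
  after byte 3 (181): sum1=72, sum2=128
  after byte 4 (17): sum1=89, sum2=217
Checksum = sum2·256 + sum1 = 217·256 + 89 = 55641 = 0xD959.

D959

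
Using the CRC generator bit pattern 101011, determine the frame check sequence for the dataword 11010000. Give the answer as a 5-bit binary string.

Append 5 zeros: 1101000000000. Divide by 101011 (XOR where the leading bit is 1):
  pos 0: 110100 XOR 101011 = 011111
  pos 1: 111110 XOR 101011 = 010101
  pos 2: 101010 XOR 101011 = 000001
  pos 7: 100000 XOR 101011 = 001011
Remainder (last 5 bits) = 01011. This is the CRC / FCS.

01011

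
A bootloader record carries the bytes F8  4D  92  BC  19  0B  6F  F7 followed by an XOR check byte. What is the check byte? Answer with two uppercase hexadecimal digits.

11

XOR the bytes together:
  start with 0xF8
  0xF8 ⊕ 0x4D = 0xB5
  0xB5 ⊕ 0x92 = 0x27
  0x27 ⊕ 0xBC = 0x9B
  0x9B ⊕ 0x19 = 0x82
  0x82 ⊕ 0x0B = 0x89
  0x89 ⊕ 0x6F = 0xE6
  0xE6 ⊕ 0xF7 = 0x11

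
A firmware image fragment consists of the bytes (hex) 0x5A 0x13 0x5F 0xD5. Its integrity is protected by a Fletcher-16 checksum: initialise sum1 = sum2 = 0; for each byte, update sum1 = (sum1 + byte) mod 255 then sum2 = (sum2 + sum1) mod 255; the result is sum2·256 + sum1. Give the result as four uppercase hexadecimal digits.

37A2

Running sums (mod 255):
  after byte 0 (0x5A): sum1=90, sum2=90
  after byte 1 (0x13): sum1=109, sum2=199
  after byte 2 (0x5F): sum1=204, sum2=148
  after byte 3 (0xD5): sum1=162, sum2=55
Checksum = sum2·256 + sum1 = 55·256 + 162 = 14242 = 0x37A2.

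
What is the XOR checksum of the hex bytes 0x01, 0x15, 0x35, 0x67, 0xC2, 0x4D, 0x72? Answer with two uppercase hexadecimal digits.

BB

XOR the bytes together:
  start with 0x01
  0x01 ⊕ 0x15 = 0x14
  0x14 ⊕ 0x35 = 0x21
  0x21 ⊕ 0x67 = 0x46
  0x46 ⊕ 0xC2 = 0x84
  0x84 ⊕ 0x4D = 0xC9
  0xC9 ⊕ 0x72 = 0xBB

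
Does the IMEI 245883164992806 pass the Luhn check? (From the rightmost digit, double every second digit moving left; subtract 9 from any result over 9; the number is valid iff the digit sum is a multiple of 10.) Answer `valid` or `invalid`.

From the right, keep odd positions and double even positions (subtract 9 from any doubled value over 9):
  doubled (positions 2,4,...): 0 4 9 3 6 7 8 → sum 37
  kept (positions 1,3,...): 6 8 9 4 1 8 5 2 → sum 43
Total = 80.
80 mod 10 = 0, so the number is valid.

valid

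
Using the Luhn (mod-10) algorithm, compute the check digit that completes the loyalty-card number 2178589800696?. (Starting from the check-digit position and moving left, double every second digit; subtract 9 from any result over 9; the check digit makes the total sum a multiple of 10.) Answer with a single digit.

Partial digits right→left: 6 9 6 0 0 8 9 8 5 8 7 1 2
Double every second digit counting from the check-digit position (so the 1st, 3rd, 5th, ... of the partial from the right).
  doubled (with −9 where >9): 3 3 0 9 1 5 4 → sum 25
  kept as-is: 9 0 8 8 8 1 → sum 34
Total = 25 + 34 = 59.
Check digit = (10 − (59 mod 10)) mod 10 = 1.

1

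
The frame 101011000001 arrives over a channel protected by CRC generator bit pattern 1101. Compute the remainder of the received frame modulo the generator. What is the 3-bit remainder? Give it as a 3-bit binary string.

Modulo-2 division of 101011000001 by 1101:
  pos 0: 1010 XOR 1101 = 0111
  pos 1: 1111 XOR 1101 = 0010
  pos 3: 1010 XOR 1101 = 0111
  pos 4: 1110 XOR 1101 = 0011
  pos 6: 1100 XOR 1101 = 0001
Remainder = 101 (nonzero — an error is detected).

101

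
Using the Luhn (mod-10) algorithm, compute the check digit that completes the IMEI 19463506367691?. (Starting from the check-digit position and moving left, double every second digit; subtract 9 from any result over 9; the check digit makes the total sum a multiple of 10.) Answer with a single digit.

Partial digits right→left: 1 9 6 7 6 3 6 0 5 3 6 4 9 1
Double every second digit counting from the check-digit position (so the 1st, 3rd, 5th, ... of the partial from the right).
  doubled (with −9 where >9): 2 3 3 3 1 3 9 → sum 24
  kept as-is: 9 7 3 0 3 4 1 → sum 27
Total = 24 + 27 = 51.
Check digit = (10 − (51 mod 10)) mod 10 = 9.

9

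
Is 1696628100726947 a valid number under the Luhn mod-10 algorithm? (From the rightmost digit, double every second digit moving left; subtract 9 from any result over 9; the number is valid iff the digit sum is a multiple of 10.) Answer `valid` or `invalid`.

valid

From the right, keep odd positions and double even positions (subtract 9 from any doubled value over 9):
  doubled (positions 2,4,...): 8 3 5 0 7 3 9 2 → sum 37
  kept (positions 1,3,...): 7 9 2 0 1 2 6 6 → sum 33
Total = 70.
70 mod 10 = 0, so the number is valid.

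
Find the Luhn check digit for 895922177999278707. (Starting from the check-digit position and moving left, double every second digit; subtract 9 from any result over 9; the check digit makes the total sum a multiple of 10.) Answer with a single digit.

8

Partial digits right→left: 7 0 7 8 7 2 9 9 9 7 7 1 2 2 9 5 9 8
Double every second digit counting from the check-digit position (so the 1st, 3rd, 5th, ... of the partial from the right).
  doubled (with −9 where >9): 5 5 5 9 9 5 4 9 9 → sum 60
  kept as-is: 0 8 2 9 7 1 2 5 8 → sum 42
Total = 60 + 42 = 102.
Check digit = (10 − (102 mod 10)) mod 10 = 8.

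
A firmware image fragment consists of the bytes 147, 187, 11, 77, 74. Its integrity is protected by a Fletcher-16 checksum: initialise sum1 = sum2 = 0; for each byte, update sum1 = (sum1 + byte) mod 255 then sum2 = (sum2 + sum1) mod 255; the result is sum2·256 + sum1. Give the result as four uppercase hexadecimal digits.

Running sums (mod 255):
  after byte 0 (147): sum1=147, sum2=147
  after byte 1 (187): sum1=79, sum2=226
  after byte 2 (11): sum1=90, sum2=61
  after byte 3 (77): sum1=167, sum2=228
  after byte 4 (74): sum1=241, sum2=214
Checksum = sum2·256 + sum1 = 214·256 + 241 = 55025 = 0xD6F1.

D6F1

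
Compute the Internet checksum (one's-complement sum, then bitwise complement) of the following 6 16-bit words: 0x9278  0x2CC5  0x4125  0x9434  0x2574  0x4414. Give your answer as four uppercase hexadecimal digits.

01E0

One's-complement addition (fold any carry out of bit 15 back into bit 0):
  0x9278 + 0x2CC5 = 0x0BF3D
  0xBF3D + 0x4125 = 0x10062 → wrap carry → 0x0063
  0x0063 + 0x9434 = 0x09497
  0x9497 + 0x2574 = 0x0BA0B
  0xBA0B + 0x4414 = 0x0FE1F
One's-complement sum = 0xFE1F.
Checksum = ~0xFE1F & 0xFFFF = 0x01E0.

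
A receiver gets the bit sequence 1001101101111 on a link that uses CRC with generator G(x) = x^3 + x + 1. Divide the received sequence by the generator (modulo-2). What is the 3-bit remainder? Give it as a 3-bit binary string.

111

Modulo-2 division of 1001101101111 by 1011:
  pos 0: 1001 XOR 1011 = 0010
  pos 2: 1010 XOR 1011 = 0001
  pos 5: 1110 XOR 1011 = 0101
  pos 6: 1011 XOR 1011 = 0000
Remainder = 111 (nonzero — an error is detected).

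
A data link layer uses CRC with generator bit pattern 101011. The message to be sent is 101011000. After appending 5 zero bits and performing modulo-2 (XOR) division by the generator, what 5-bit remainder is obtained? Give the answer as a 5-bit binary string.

00000

Append 5 zeros: 10101100000000. Divide by 101011 (XOR where the leading bit is 1):
  pos 0: 101011 XOR 101011 = 000000
Remainder (last 5 bits) = 00000. This is the CRC / FCS.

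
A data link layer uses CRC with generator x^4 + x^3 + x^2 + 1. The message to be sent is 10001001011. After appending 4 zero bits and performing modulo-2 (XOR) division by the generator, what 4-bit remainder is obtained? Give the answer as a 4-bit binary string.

Append 4 zeros: 100010010110000. Divide by 11101 (XOR where the leading bit is 1):
  pos 0: 10001 XOR 11101 = 01100
  pos 1: 11000 XOR 11101 = 00101
  pos 3: 10101 XOR 11101 = 01000
  pos 4: 10000 XOR 11101 = 01101
  pos 5: 11011 XOR 11101 = 00110
  pos 7: 11010 XOR 11101 = 00111
  pos 9: 11100 XOR 11101 = 00001
Remainder (last 4 bits) = 0010. This is the CRC / FCS.

0010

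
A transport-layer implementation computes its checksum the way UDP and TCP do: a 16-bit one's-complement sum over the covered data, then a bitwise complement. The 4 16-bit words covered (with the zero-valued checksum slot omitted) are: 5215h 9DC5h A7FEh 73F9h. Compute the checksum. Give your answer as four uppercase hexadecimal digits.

One's-complement addition (fold any carry out of bit 15 back into bit 0):
  0x5215 + 0x9DC5 = 0x0EFDA
  0xEFDA + 0xA7FE = 0x197D8 → wrap carry → 0x97D9
  0x97D9 + 0x73F9 = 0x10BD2 → wrap carry → 0x0BD3
One's-complement sum = 0x0BD3.
Checksum = ~0x0BD3 & 0xFFFF = 0xF42C.

F42C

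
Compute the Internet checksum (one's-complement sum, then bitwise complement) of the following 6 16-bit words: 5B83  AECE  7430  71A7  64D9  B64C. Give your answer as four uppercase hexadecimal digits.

F4AF

One's-complement addition (fold any carry out of bit 15 back into bit 0):
  0x5B83 + 0xAECE = 0x10A51 → wrap carry → 0x0A52
  0x0A52 + 0x7430 = 0x07E82
  0x7E82 + 0x71A7 = 0x0F029
  0xF029 + 0x64D9 = 0x15502 → wrap carry → 0x5503
  0x5503 + 0xB64C = 0x10B4F → wrap carry → 0x0B50
One's-complement sum = 0x0B50.
Checksum = ~0x0B50 & 0xFFFF = 0xF4AF.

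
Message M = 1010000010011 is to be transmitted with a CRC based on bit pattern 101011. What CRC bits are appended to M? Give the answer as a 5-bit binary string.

00100

Append 5 zeros: 101000001001100000. Divide by 101011 (XOR where the leading bit is 1):
  pos 0: 101000 XOR 101011 = 000011
  pos 4: 110010 XOR 101011 = 011001
  pos 5: 110010 XOR 101011 = 011001
  pos 6: 110011 XOR 101011 = 011000
  pos 7: 110001 XOR 101011 = 011010
  pos 8: 110100 XOR 101011 = 011111
  pos 9: 111110 XOR 101011 = 010101
  pos 10: 101010 XOR 101011 = 000001
Remainder (last 5 bits) = 00100. This is the CRC / FCS.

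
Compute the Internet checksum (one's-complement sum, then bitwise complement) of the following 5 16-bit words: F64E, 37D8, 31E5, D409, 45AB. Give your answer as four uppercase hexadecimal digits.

One's-complement addition (fold any carry out of bit 15 back into bit 0):
  0xF64E + 0x37D8 = 0x12E26 → wrap carry → 0x2E27
  0x2E27 + 0x31E5 = 0x0600C
  0x600C + 0xD409 = 0x13415 → wrap carry → 0x3416
  0x3416 + 0x45AB = 0x079C1
One's-complement sum = 0x79C1.
Checksum = ~0x79C1 & 0xFFFF = 0x863E.

863E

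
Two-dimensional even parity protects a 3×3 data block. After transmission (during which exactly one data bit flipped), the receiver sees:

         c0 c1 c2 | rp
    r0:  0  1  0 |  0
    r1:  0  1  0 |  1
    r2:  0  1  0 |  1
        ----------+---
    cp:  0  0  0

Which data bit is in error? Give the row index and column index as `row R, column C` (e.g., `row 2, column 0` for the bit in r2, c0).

Recompute each row's even parity and compare to rp:
  r0: data parity 1, sent rp 0 → mismatch
  r1: data parity 1, sent rp 1 → ok
  r2: data parity 1, sent rp 1 → ok
Recompute each column's even parity and compare to cp:
  c0: data parity 0, sent cp 0 → ok
  c1: data parity 1, sent cp 0 → mismatch
  c2: data parity 0, sent cp 0 → ok
Exactly one row (r0) and one column (c1) fail → the flipped bit is at their intersection.

row 0, column 1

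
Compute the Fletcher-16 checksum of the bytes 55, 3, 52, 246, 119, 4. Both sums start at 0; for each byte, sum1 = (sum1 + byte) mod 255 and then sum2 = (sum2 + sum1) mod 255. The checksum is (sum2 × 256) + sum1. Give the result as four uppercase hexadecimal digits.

03E0

Running sums (mod 255):
  after byte 0 (55): sum1=55, sum2=55
  after byte 1 (3): sum1=58, sum2=113
  after byte 2 (52): sum1=110, sum2=223
  after byte 3 (246): sum1=101, sum2=69
  after byte 4 (119): sum1=220, sum2=34
  after byte 5 (4): sum1=224, sum2=3
Checksum = sum2·256 + sum1 = 3·256 + 224 = 992 = 0x03E0.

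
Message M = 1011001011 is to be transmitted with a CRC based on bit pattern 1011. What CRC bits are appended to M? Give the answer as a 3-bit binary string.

Append 3 zeros: 1011001011000. Divide by 1011 (XOR where the leading bit is 1):
  pos 0: 1011 XOR 1011 = 0000
  pos 6: 1011 XOR 1011 = 0000
Remainder (last 3 bits) = 000. This is the CRC / FCS.

000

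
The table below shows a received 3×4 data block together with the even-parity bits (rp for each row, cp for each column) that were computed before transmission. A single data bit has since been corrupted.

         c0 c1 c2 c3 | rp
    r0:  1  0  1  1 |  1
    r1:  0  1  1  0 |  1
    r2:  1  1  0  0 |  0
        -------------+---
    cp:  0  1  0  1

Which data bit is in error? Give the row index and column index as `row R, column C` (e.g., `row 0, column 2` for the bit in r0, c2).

Recompute each row's even parity and compare to rp:
  r0: data parity 1, sent rp 1 → ok
  r1: data parity 0, sent rp 1 → mismatch
  r2: data parity 0, sent rp 0 → ok
Recompute each column's even parity and compare to cp:
  c0: data parity 0, sent cp 0 → ok
  c1: data parity 0, sent cp 1 → mismatch
  c2: data parity 0, sent cp 0 → ok
  c3: data parity 1, sent cp 1 → ok
Exactly one row (r1) and one column (c1) fail → the flipped bit is at their intersection.

row 1, column 1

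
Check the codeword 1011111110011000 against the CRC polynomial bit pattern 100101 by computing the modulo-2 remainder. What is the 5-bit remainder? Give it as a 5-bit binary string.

00000

Modulo-2 division of 1011111110011000 by 100101:
  pos 0: 101111 XOR 100101 = 001010
  pos 2: 101011 XOR 100101 = 001110
  pos 4: 111010 XOR 100101 = 011111
  pos 5: 111110 XOR 100101 = 011011
  pos 6: 110111 XOR 100101 = 010010
  pos 7: 100101 XOR 100101 = 000000
Remainder = 00000 (zero — the frame passes the CRC check).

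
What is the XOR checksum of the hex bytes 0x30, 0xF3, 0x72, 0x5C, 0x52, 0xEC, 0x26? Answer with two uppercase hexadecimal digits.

75

XOR the bytes together:
  start with 0x30
  0x30 ⊕ 0xF3 = 0xC3
  0xC3 ⊕ 0x72 = 0xB1
  0xB1 ⊕ 0x5C = 0xED
  0xED ⊕ 0x52 = 0xBF
  0xBF ⊕ 0xEC = 0x53
  0x53 ⊕ 0x26 = 0x75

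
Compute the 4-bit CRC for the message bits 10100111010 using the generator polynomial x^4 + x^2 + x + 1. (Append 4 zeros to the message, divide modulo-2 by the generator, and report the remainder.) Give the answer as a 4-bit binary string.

0110

Append 4 zeros: 101001110100000. Divide by 10111 (XOR where the leading bit is 1):
  pos 0: 10100 XOR 10111 = 00011
  pos 3: 11111 XOR 10111 = 01000
  pos 4: 10000 XOR 10111 = 00111
  pos 6: 11110 XOR 10111 = 01001
  pos 7: 10010 XOR 10111 = 00101
  pos 9: 10100 XOR 10111 = 00011
Remainder (last 4 bits) = 0110. This is the CRC / FCS.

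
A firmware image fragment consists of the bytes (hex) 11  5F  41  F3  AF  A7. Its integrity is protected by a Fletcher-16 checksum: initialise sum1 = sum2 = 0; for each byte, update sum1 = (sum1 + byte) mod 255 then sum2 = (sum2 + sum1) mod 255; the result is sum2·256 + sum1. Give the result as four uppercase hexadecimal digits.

2BFC

Running sums (mod 255):
  after byte 0 (11): sum1=17, sum2=17
  after byte 1 (5F): sum1=112, sum2=129
  after byte 2 (41): sum1=177, sum2=51
  after byte 3 (F3): sum1=165, sum2=216
  after byte 4 (AF): sum1=85, sum2=46
  after byte 5 (A7): sum1=252, sum2=43
Checksum = sum2·256 + sum1 = 43·256 + 252 = 11260 = 0x2BFC.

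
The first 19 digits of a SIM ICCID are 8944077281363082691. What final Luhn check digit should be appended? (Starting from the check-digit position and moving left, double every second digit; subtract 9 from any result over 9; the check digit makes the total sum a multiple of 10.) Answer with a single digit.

Partial digits right→left: 1 9 6 2 8 0 3 6 3 1 8 2 7 7 0 4 4 9 8
Double every second digit counting from the check-digit position (so the 1st, 3rd, 5th, ... of the partial from the right).
  doubled (with −9 where >9): 2 3 7 6 6 7 5 0 8 7 → sum 51
  kept as-is: 9 2 0 6 1 2 7 4 9 → sum 40
Total = 51 + 40 = 91.
Check digit = (10 − (91 mod 10)) mod 10 = 9.

9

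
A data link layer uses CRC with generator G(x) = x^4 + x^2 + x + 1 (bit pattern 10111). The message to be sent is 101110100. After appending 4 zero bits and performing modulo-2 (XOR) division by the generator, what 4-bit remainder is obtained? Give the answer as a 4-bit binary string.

Append 4 zeros: 1011101000000. Divide by 10111 (XOR where the leading bit is 1):
  pos 0: 10111 XOR 10111 = 00000
  pos 6: 10000 XOR 10111 = 00111
  pos 8: 11100 XOR 10111 = 01011
Remainder (last 4 bits) = 1011. This is the CRC / FCS.

1011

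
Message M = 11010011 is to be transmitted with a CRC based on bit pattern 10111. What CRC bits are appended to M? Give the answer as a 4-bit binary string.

0100

Append 4 zeros: 110100110000. Divide by 10111 (XOR where the leading bit is 1):
  pos 0: 11010 XOR 10111 = 01101
  pos 1: 11010 XOR 10111 = 01101
  pos 2: 11011 XOR 10111 = 01100
  pos 3: 11001 XOR 10111 = 01110
  pos 4: 11100 XOR 10111 = 01011
  pos 5: 10110 XOR 10111 = 00001
Remainder (last 4 bits) = 0100. This is the CRC / FCS.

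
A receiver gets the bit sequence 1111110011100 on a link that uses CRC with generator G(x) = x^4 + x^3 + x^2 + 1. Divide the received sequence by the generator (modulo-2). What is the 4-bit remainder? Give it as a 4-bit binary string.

0100

Modulo-2 division of 1111110011100 by 11101:
  pos 0: 11111 XOR 11101 = 00010
  pos 3: 10100 XOR 11101 = 01001
  pos 4: 10011 XOR 11101 = 01110
  pos 5: 11101 XOR 11101 = 00000
Remainder = 0100 (nonzero — an error is detected).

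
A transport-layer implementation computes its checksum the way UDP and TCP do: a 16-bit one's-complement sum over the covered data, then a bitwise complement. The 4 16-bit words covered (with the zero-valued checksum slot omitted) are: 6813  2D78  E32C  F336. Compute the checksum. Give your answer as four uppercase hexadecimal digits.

9410

One's-complement addition (fold any carry out of bit 15 back into bit 0):
  0x6813 + 0x2D78 = 0x0958B
  0x958B + 0xE32C = 0x178B7 → wrap carry → 0x78B8
  0x78B8 + 0xF336 = 0x16BEE → wrap carry → 0x6BEF
One's-complement sum = 0x6BEF.
Checksum = ~0x6BEF & 0xFFFF = 0x9410.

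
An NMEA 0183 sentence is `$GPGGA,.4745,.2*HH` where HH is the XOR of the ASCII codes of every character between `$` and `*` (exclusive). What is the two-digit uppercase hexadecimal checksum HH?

66

XOR the ASCII codes of the payload characters:
  'G' = 0x47 → acc = 0x47
  'P' = 0x50 → acc = 0x17
  'G' = 0x47 → acc = 0x50
  'G' = 0x47 → acc = 0x17
  'A' = 0x41 → acc = 0x56
  ',' = 0x2C → acc = 0x7A
  '.' = 0x2E → acc = 0x54
  '4' = 0x34 → acc = 0x60
  '7' = 0x37 → acc = 0x57
  '4' = 0x34 → acc = 0x63
  '5' = 0x35 → acc = 0x56
  ',' = 0x2C → acc = 0x7A
  '.' = 0x2E → acc = 0x54
  '2' = 0x32 → acc = 0x66
Checksum = 0x66.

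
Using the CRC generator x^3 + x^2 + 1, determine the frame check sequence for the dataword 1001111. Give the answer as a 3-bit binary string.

011

Append 3 zeros: 1001111000. Divide by 1101 (XOR where the leading bit is 1):
  pos 0: 1001 XOR 1101 = 0100
  pos 1: 1001 XOR 1101 = 0100
  pos 2: 1001 XOR 1101 = 0100
  pos 3: 1001 XOR 1101 = 0100
  pos 4: 1000 XOR 1101 = 0101
  pos 5: 1010 XOR 1101 = 0111
  pos 6: 1110 XOR 1101 = 0011
Remainder (last 3 bits) = 011. This is the CRC / FCS.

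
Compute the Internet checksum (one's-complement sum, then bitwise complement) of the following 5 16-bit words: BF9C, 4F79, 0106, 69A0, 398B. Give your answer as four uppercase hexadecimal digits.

One's-complement addition (fold any carry out of bit 15 back into bit 0):
  0xBF9C + 0x4F79 = 0x10F15 → wrap carry → 0x0F16
  0x0F16 + 0x0106 = 0x0101C
  0x101C + 0x69A0 = 0x079BC
  0x79BC + 0x398B = 0x0B347
One's-complement sum = 0xB347.
Checksum = ~0xB347 & 0xFFFF = 0x4CB8.

4CB8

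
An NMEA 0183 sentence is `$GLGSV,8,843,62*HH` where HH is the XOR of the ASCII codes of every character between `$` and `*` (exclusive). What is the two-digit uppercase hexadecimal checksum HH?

XOR the ASCII codes of the payload characters:
  'G' = 0x47 → acc = 0x47
  'L' = 0x4C → acc = 0x0B
  'G' = 0x47 → acc = 0x4C
  'S' = 0x53 → acc = 0x1F
  'V' = 0x56 → acc = 0x49
  ',' = 0x2C → acc = 0x65
  '8' = 0x38 → acc = 0x5D
  ',' = 0x2C → acc = 0x71
  '8' = 0x38 → acc = 0x49
  '4' = 0x34 → acc = 0x7D
  '3' = 0x33 → acc = 0x4E
  ',' = 0x2C → acc = 0x62
  '6' = 0x36 → acc = 0x54
  '2' = 0x32 → acc = 0x66
Checksum = 0x66.

66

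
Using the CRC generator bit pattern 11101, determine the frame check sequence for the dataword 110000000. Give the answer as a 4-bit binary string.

Append 4 zeros: 1100000000000. Divide by 11101 (XOR where the leading bit is 1):
  pos 0: 11000 XOR 11101 = 00101
  pos 2: 10100 XOR 11101 = 01001
  pos 3: 10010 XOR 11101 = 01111
  pos 4: 11110 XOR 11101 = 00011
  pos 7: 11000 XOR 11101 = 00101
Remainder (last 4 bits) = 1010. This is the CRC / FCS.

1010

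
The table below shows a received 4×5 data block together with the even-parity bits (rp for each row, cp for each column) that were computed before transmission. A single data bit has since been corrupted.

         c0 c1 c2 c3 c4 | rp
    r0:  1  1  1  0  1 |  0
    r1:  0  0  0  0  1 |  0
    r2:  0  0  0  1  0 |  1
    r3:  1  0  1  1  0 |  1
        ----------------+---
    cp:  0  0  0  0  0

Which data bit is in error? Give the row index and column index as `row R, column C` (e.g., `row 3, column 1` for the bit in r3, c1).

Recompute each row's even parity and compare to rp:
  r0: data parity 0, sent rp 0 → ok
  r1: data parity 1, sent rp 0 → mismatch
  r2: data parity 1, sent rp 1 → ok
  r3: data parity 1, sent rp 1 → ok
Recompute each column's even parity and compare to cp:
  c0: data parity 0, sent cp 0 → ok
  c1: data parity 1, sent cp 0 → mismatch
  c2: data parity 0, sent cp 0 → ok
  c3: data parity 0, sent cp 0 → ok
  c4: data parity 0, sent cp 0 → ok
Exactly one row (r1) and one column (c1) fail → the flipped bit is at their intersection.

row 1, column 1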